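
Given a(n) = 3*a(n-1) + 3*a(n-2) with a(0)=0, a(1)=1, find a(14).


Build bottom-up:
...a(12)=1924560, a(13)=7296561, a(14)=3*7296561+3*1924560=27663363


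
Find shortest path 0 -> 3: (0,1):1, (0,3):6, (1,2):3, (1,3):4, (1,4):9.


Dijkstra from 0:
Distances: {0: 0, 1: 1, 2: 4, 3: 5, 4: 10}
Shortest distance to 3 = 5, path = [0, 1, 3]


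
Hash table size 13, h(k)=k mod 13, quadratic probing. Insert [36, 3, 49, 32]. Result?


Insertions: 36->slot 10; 3->slot 3; 49->slot 11; 32->slot 6
Table: [None, None, None, 3, None, None, 32, None, None, None, 36, 49, None]


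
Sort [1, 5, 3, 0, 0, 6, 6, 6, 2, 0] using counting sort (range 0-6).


Count array: [3, 1, 1, 1, 0, 1, 3]
Reconstruct: [0, 0, 0, 1, 2, 3, 5, 6, 6, 6]


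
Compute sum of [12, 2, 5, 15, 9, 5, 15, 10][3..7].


Prefix sums: [0, 12, 14, 19, 34, 43, 48, 63, 73]
Sum[3..7] = prefix[8] - prefix[3] = 73 - 19 = 54


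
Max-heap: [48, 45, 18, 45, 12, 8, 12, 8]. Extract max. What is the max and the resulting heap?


Max = 48
Replace root with last, heapify down
Resulting heap: [45, 45, 18, 8, 12, 8, 12]


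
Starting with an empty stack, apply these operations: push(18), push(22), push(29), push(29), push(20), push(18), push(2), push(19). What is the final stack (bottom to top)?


push(18) -> [18]
push(22) -> [18, 22]
push(29) -> [18, 22, 29]
push(29) -> [18, 22, 29, 29]
push(20) -> [18, 22, 29, 29, 20]
push(18) -> [18, 22, 29, 29, 20, 18]
push(2) -> [18, 22, 29, 29, 20, 18, 2]
push(19) -> [18, 22, 29, 29, 20, 18, 2, 19]
Final stack (bottom to top): [18, 22, 29, 29, 20, 18, 2, 19]


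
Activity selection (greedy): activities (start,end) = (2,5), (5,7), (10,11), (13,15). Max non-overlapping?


Greedy: pick earliest-ending, then skip overlaps.
Selected (4 activities): [(2, 5), (5, 7), (10, 11), (13, 15)]


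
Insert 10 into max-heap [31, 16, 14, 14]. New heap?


Append 10: [31, 16, 14, 14, 10]
Bubble up: no swaps needed
Result: [31, 16, 14, 14, 10]


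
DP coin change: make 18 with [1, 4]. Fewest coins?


dp[0]=0; dp[i]=1+min(dp[i-c] for c in coins)
...dp[13]=4, dp[14]=5, dp[15]=6, dp[16]=4, dp[17]=5, dp[18]=6
Minimum coins for 18 = 6


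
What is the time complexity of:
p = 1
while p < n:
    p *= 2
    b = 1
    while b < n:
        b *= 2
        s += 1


Per nesting level: O(log n) * O(log n) = O((log n)^2)
Complexity: O((log n)^2)


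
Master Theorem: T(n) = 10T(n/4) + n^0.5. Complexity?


a=10, b=4, c=0.5. log_4(10)=1.661 > c=0.5. Case 1: O(n^log_b(a)) = O(n^1.661)
Complexity: O(n^1.661)


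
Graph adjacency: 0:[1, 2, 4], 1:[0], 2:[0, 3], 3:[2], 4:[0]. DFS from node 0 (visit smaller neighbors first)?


DFS stack-based: start with [0]
Visit order: [0, 1, 2, 3, 4]


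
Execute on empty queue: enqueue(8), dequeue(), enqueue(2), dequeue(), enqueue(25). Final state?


enqueue(8) -> [8]
dequeue() returns 8 -> []
enqueue(2) -> [2]
dequeue() returns 2 -> []
enqueue(25) -> [25]
Final queue (front to back): [25]


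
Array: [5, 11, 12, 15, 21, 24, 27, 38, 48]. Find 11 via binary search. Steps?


Search for 11:
[0,8] mid=4 arr[4]=21
[0,3] mid=1 arr[1]=11
Total: 2 comparisons


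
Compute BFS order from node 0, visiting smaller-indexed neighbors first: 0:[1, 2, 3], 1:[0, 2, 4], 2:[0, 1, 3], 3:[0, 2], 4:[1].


BFS queue: start with [0]
Visit order: [0, 1, 2, 3, 4]


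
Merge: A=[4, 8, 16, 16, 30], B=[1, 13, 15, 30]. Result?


Compare heads, take smaller each step.
Merged: [1, 4, 8, 13, 15, 16, 16, 30, 30]


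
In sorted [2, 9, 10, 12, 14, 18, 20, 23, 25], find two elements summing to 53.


Two pointers: lo=0, hi=8
No pair sums to 53


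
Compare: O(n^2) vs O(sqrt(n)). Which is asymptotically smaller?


sublinear grows slower than quadratic
O(sqrt(n)) is asymptotically smaller; O(n^2) grows faster


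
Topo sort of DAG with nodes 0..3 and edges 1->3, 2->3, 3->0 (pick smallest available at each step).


Kahn's algorithm, process smallest node first
Order: [1, 2, 3, 0]


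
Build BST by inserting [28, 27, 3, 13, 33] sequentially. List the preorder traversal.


Root = 28; build tree by BST insertion.
Preorder traversal: [28, 27, 3, 13, 33]


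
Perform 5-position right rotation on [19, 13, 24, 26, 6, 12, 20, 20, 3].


Right rotate by 5: [6, 12, 20, 20, 3, 19, 13, 24, 26]


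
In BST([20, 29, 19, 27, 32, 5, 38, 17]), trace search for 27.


BST root = 20
Search for 27: compare at each node
Path: [20, 29, 27]


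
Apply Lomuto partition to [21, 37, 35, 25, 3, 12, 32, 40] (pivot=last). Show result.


Elements <= 40 go left of pivot.
Result: [21, 37, 35, 25, 3, 12, 32, 40], pivot at index 7


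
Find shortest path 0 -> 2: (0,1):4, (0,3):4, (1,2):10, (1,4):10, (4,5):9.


Dijkstra from 0:
Distances: {0: 0, 1: 4, 2: 14, 3: 4, 4: 14, 5: 23}
Shortest distance to 2 = 14, path = [0, 1, 2]


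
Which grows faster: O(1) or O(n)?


constant grows slower than linear
O(1) is asymptotically smaller; O(n) grows faster


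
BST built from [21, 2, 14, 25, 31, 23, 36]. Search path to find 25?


BST root = 21
Search for 25: compare at each node
Path: [21, 25]


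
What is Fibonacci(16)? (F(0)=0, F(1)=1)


F(n)=F(n-1)+F(n-2)
...F(14)=377, F(15)=610, F(16)=987


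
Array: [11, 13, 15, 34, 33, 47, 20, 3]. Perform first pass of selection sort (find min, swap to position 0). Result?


After one pass: [3, 13, 15, 34, 33, 47, 20, 11]


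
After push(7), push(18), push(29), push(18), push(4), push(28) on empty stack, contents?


push(7) -> [7]
push(18) -> [7, 18]
push(29) -> [7, 18, 29]
push(18) -> [7, 18, 29, 18]
push(4) -> [7, 18, 29, 18, 4]
push(28) -> [7, 18, 29, 18, 4, 28]
Final stack (bottom to top): [7, 18, 29, 18, 4, 28]


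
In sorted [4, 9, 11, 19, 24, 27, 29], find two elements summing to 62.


Two pointers: lo=0, hi=6
No pair sums to 62


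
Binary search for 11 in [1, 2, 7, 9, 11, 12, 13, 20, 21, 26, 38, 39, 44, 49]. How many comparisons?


Search for 11:
[0,13] mid=6 arr[6]=13
[0,5] mid=2 arr[2]=7
[3,5] mid=4 arr[4]=11
Total: 3 comparisons


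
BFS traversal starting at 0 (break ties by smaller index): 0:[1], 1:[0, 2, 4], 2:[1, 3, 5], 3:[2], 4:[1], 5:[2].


BFS queue: start with [0]
Visit order: [0, 1, 2, 4, 3, 5]


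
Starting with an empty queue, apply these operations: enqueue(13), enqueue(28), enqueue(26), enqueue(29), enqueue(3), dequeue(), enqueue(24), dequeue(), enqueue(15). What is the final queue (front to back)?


enqueue(13) -> [13]
enqueue(28) -> [13, 28]
enqueue(26) -> [13, 28, 26]
enqueue(29) -> [13, 28, 26, 29]
enqueue(3) -> [13, 28, 26, 29, 3]
dequeue() returns 13 -> [28, 26, 29, 3]
enqueue(24) -> [28, 26, 29, 3, 24]
dequeue() returns 28 -> [26, 29, 3, 24]
enqueue(15) -> [26, 29, 3, 24, 15]
Final queue (front to back): [26, 29, 3, 24, 15]


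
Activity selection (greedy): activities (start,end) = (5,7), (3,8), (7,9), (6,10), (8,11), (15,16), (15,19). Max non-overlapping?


Greedy: pick earliest-ending, then skip overlaps.
Selected (3 activities): [(5, 7), (7, 9), (15, 16)]


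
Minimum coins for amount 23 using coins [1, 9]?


dp[0]=0; dp[i]=1+min(dp[i-c] for c in coins)
...dp[18]=2, dp[19]=3, dp[20]=4, dp[21]=5, dp[22]=6, dp[23]=7
Minimum coins for 23 = 7


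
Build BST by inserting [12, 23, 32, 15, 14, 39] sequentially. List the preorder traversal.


Root = 12; build tree by BST insertion.
Preorder traversal: [12, 23, 15, 14, 32, 39]


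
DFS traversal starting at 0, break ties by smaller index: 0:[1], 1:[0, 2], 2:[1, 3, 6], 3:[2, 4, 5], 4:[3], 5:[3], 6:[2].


DFS stack-based: start with [0]
Visit order: [0, 1, 2, 3, 4, 5, 6]


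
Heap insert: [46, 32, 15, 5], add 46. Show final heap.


Append 46: [46, 32, 15, 5, 46]
Bubble up: swap idx 4(46) with idx 1(32)
Result: [46, 46, 15, 5, 32]


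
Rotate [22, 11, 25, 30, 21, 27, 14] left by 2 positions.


Left rotate by 2: [25, 30, 21, 27, 14, 22, 11]


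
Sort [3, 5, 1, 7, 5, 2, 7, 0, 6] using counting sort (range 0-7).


Count array: [1, 1, 1, 1, 0, 2, 1, 2]
Reconstruct: [0, 1, 2, 3, 5, 5, 6, 7, 7]


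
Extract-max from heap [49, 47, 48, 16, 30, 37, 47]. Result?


Max = 49
Replace root with last, heapify down
Resulting heap: [48, 47, 47, 16, 30, 37]


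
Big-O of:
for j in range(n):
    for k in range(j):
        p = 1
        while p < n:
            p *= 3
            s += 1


Per nesting level: O(n) * O(n) [triangular over j] * O(log n) = O(n^2 log n)
Complexity: O(n^2 log n)


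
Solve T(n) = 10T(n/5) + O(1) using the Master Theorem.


a=10, b=5, c=0. log_5(10)=1.431 > c=0. Case 1: O(n^log_b(a)) = O(n^1.431)
Complexity: O(n^1.431)


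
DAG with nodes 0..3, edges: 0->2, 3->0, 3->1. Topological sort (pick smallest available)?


Kahn's algorithm, process smallest node first
Order: [3, 0, 1, 2]


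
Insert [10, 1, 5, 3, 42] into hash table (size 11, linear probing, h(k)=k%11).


Insertions: 10->slot 10; 1->slot 1; 5->slot 5; 3->slot 3; 42->slot 9
Table: [None, 1, None, 3, None, 5, None, None, None, 42, 10]


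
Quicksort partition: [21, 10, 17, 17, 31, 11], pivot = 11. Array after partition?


Elements <= 11 go left of pivot.
Result: [10, 11, 17, 17, 31, 21], pivot at index 1


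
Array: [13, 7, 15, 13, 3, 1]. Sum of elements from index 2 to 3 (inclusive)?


Prefix sums: [0, 13, 20, 35, 48, 51, 52]
Sum[2..3] = prefix[4] - prefix[2] = 48 - 20 = 28


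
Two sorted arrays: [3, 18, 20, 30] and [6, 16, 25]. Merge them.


Compare heads, take smaller each step.
Merged: [3, 6, 16, 18, 20, 25, 30]


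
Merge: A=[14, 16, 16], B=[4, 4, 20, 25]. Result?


Compare heads, take smaller each step.
Merged: [4, 4, 14, 16, 16, 20, 25]


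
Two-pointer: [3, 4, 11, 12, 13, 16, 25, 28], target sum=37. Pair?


Two pointers: lo=0, hi=7
Found pair: (12, 25) summing to 37


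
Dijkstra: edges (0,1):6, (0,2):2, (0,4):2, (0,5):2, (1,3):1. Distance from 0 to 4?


Dijkstra from 0:
Distances: {0: 0, 1: 6, 2: 2, 3: 7, 4: 2, 5: 2}
Shortest distance to 4 = 2, path = [0, 4]


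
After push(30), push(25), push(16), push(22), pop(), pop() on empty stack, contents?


push(30) -> [30]
push(25) -> [30, 25]
push(16) -> [30, 25, 16]
push(22) -> [30, 25, 16, 22]
pop() returns 22 -> [30, 25, 16]
pop() returns 16 -> [30, 25]
Final stack (bottom to top): [30, 25]


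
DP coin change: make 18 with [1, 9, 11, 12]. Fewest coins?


dp[0]=0; dp[i]=1+min(dp[i-c] for c in coins)
...dp[13]=2, dp[14]=3, dp[15]=4, dp[16]=5, dp[17]=6, dp[18]=2
Minimum coins for 18 = 2


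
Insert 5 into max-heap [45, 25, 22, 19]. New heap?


Append 5: [45, 25, 22, 19, 5]
Bubble up: no swaps needed
Result: [45, 25, 22, 19, 5]


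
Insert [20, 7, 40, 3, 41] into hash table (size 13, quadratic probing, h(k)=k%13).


Insertions: 20->slot 7; 7->slot 8; 40->slot 1; 3->slot 3; 41->slot 2
Table: [None, 40, 41, 3, None, None, None, 20, 7, None, None, None, None]


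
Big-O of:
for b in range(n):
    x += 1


Per nesting level: O(n) = O(n)
Complexity: O(n)


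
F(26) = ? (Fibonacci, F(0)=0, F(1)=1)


F(n)=F(n-1)+F(n-2)
...F(24)=46368, F(25)=75025, F(26)=121393


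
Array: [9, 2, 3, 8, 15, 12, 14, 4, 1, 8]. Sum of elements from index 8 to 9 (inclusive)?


Prefix sums: [0, 9, 11, 14, 22, 37, 49, 63, 67, 68, 76]
Sum[8..9] = prefix[10] - prefix[8] = 76 - 67 = 9


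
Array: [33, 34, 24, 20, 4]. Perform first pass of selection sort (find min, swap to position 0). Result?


After one pass: [4, 34, 24, 20, 33]


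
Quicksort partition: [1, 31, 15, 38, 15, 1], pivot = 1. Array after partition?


Elements <= 1 go left of pivot.
Result: [1, 1, 15, 38, 15, 31], pivot at index 1


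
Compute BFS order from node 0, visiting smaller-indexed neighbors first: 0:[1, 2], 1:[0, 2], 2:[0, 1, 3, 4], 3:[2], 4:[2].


BFS queue: start with [0]
Visit order: [0, 1, 2, 3, 4]


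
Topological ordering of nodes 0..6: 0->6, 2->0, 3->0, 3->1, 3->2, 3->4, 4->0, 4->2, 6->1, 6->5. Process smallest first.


Kahn's algorithm, process smallest node first
Order: [3, 4, 2, 0, 6, 1, 5]


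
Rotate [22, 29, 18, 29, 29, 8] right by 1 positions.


Right rotate by 1: [8, 22, 29, 18, 29, 29]


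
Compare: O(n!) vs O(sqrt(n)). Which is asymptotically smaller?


sublinear grows slower than factorial
O(sqrt(n)) is asymptotically smaller; O(n!) grows faster


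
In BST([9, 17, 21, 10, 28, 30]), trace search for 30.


BST root = 9
Search for 30: compare at each node
Path: [9, 17, 21, 28, 30]


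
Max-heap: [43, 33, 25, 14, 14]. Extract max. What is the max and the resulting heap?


Max = 43
Replace root with last, heapify down
Resulting heap: [33, 14, 25, 14]


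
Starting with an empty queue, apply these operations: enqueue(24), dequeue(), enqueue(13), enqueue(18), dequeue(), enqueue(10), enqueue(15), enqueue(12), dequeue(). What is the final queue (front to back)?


enqueue(24) -> [24]
dequeue() returns 24 -> []
enqueue(13) -> [13]
enqueue(18) -> [13, 18]
dequeue() returns 13 -> [18]
enqueue(10) -> [18, 10]
enqueue(15) -> [18, 10, 15]
enqueue(12) -> [18, 10, 15, 12]
dequeue() returns 18 -> [10, 15, 12]
Final queue (front to back): [10, 15, 12]


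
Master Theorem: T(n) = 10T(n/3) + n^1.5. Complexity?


a=10, b=3, c=1.5. log_3(10)=2.096 > c=1.5. Case 1: O(n^log_b(a)) = O(n^2.096)
Complexity: O(n^2.096)


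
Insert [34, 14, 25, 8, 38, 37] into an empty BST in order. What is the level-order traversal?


Root = 34; build tree by BST insertion.
Level-Order traversal: [34, 14, 38, 8, 25, 37]


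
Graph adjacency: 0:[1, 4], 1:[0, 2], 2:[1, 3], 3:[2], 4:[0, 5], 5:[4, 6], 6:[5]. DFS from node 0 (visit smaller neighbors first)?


DFS stack-based: start with [0]
Visit order: [0, 1, 2, 3, 4, 5, 6]


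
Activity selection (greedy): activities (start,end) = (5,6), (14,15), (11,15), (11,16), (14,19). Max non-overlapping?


Greedy: pick earliest-ending, then skip overlaps.
Selected (2 activities): [(5, 6), (14, 15)]


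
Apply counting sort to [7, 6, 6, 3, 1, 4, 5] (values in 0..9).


Count array: [0, 1, 0, 1, 1, 1, 2, 1, 0, 0]
Reconstruct: [1, 3, 4, 5, 6, 6, 7]


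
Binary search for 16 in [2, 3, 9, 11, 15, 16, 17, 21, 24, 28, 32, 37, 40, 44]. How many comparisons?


Search for 16:
[0,13] mid=6 arr[6]=17
[0,5] mid=2 arr[2]=9
[3,5] mid=4 arr[4]=15
[5,5] mid=5 arr[5]=16
Total: 4 comparisons


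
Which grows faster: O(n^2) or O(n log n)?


linearithmic grows slower than quadratic
O(n log n) is asymptotically smaller; O(n^2) grows faster


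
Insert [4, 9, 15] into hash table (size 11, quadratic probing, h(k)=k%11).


Insertions: 4->slot 4; 9->slot 9; 15->slot 5
Table: [None, None, None, None, 4, 15, None, None, None, 9, None]


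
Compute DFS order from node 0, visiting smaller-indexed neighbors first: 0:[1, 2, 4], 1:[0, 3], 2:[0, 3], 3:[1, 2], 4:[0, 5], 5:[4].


DFS stack-based: start with [0]
Visit order: [0, 1, 3, 2, 4, 5]


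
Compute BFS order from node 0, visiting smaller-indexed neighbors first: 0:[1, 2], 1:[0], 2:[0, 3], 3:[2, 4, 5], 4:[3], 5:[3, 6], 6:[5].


BFS queue: start with [0]
Visit order: [0, 1, 2, 3, 4, 5, 6]


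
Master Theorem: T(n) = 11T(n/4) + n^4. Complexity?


a=11, b=4, c=4. log_4(11)=1.730 < c=4. Case 3: O(n^c) = O(n^4)
Complexity: O(n^4)


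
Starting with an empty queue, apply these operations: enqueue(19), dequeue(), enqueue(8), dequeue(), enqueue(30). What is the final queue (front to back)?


enqueue(19) -> [19]
dequeue() returns 19 -> []
enqueue(8) -> [8]
dequeue() returns 8 -> []
enqueue(30) -> [30]
Final queue (front to back): [30]


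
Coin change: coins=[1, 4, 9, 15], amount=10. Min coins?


dp[0]=0; dp[i]=1+min(dp[i-c] for c in coins)
...dp[5]=2, dp[6]=3, dp[7]=4, dp[8]=2, dp[9]=1, dp[10]=2
Minimum coins for 10 = 2


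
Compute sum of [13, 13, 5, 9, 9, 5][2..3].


Prefix sums: [0, 13, 26, 31, 40, 49, 54]
Sum[2..3] = prefix[4] - prefix[2] = 40 - 26 = 14


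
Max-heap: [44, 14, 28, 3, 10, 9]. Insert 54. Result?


Append 54: [44, 14, 28, 3, 10, 9, 54]
Bubble up: swap idx 6(54) with idx 2(28); swap idx 2(54) with idx 0(44)
Result: [54, 14, 44, 3, 10, 9, 28]


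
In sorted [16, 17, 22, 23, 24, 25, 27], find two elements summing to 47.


Two pointers: lo=0, hi=6
Found pair: (22, 25) summing to 47


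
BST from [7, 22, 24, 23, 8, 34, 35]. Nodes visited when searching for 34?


BST root = 7
Search for 34: compare at each node
Path: [7, 22, 24, 34]


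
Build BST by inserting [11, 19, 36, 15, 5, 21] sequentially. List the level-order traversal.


Root = 11; build tree by BST insertion.
Level-Order traversal: [11, 5, 19, 15, 36, 21]


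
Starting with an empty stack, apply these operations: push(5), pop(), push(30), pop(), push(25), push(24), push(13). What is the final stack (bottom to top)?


push(5) -> [5]
pop() returns 5 -> []
push(30) -> [30]
pop() returns 30 -> []
push(25) -> [25]
push(24) -> [25, 24]
push(13) -> [25, 24, 13]
Final stack (bottom to top): [25, 24, 13]


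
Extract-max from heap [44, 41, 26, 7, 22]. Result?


Max = 44
Replace root with last, heapify down
Resulting heap: [41, 22, 26, 7]


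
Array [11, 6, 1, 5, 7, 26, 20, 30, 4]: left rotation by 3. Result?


Left rotate by 3: [5, 7, 26, 20, 30, 4, 11, 6, 1]


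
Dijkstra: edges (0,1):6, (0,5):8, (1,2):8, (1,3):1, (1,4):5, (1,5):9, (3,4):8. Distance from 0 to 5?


Dijkstra from 0:
Distances: {0: 0, 1: 6, 2: 14, 3: 7, 4: 11, 5: 8}
Shortest distance to 5 = 8, path = [0, 5]


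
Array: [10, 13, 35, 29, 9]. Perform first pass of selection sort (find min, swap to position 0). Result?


After one pass: [9, 13, 35, 29, 10]


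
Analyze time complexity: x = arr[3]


Analysis: constant-time operation, no loop
Complexity: O(1)


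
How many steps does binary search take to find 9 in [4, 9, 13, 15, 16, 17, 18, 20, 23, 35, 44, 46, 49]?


Search for 9:
[0,12] mid=6 arr[6]=18
[0,5] mid=2 arr[2]=13
[0,1] mid=0 arr[0]=4
[1,1] mid=1 arr[1]=9
Total: 4 comparisons


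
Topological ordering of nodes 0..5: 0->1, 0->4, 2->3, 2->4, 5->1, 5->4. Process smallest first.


Kahn's algorithm, process smallest node first
Order: [0, 2, 3, 5, 1, 4]


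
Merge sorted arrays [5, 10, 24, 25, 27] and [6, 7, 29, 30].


Compare heads, take smaller each step.
Merged: [5, 6, 7, 10, 24, 25, 27, 29, 30]


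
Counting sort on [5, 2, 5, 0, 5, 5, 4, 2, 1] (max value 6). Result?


Count array: [1, 1, 2, 0, 1, 4, 0]
Reconstruct: [0, 1, 2, 2, 4, 5, 5, 5, 5]


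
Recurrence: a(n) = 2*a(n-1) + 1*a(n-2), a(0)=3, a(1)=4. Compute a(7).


Build bottom-up:
...a(5)=152, a(6)=367, a(7)=2*367+1*152=886


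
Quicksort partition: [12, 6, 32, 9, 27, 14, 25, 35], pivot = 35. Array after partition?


Elements <= 35 go left of pivot.
Result: [12, 6, 32, 9, 27, 14, 25, 35], pivot at index 7


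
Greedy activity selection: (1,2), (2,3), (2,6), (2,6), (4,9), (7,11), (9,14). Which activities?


Greedy: pick earliest-ending, then skip overlaps.
Selected (4 activities): [(1, 2), (2, 3), (4, 9), (9, 14)]


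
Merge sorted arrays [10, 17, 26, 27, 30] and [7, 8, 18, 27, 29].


Compare heads, take smaller each step.
Merged: [7, 8, 10, 17, 18, 26, 27, 27, 29, 30]


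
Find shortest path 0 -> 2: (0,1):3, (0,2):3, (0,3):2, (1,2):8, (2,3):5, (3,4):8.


Dijkstra from 0:
Distances: {0: 0, 1: 3, 2: 3, 3: 2, 4: 10}
Shortest distance to 2 = 3, path = [0, 2]


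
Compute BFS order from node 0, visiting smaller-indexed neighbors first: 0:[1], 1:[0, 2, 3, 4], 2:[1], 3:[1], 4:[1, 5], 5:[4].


BFS queue: start with [0]
Visit order: [0, 1, 2, 3, 4, 5]


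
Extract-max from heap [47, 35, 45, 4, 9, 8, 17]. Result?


Max = 47
Replace root with last, heapify down
Resulting heap: [45, 35, 17, 4, 9, 8]


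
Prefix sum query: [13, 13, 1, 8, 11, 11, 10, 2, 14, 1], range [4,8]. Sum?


Prefix sums: [0, 13, 26, 27, 35, 46, 57, 67, 69, 83, 84]
Sum[4..8] = prefix[9] - prefix[4] = 83 - 35 = 48


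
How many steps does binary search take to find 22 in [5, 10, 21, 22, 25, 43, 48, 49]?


Search for 22:
[0,7] mid=3 arr[3]=22
Total: 1 comparisons


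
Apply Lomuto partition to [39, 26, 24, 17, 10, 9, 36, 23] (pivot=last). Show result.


Elements <= 23 go left of pivot.
Result: [17, 10, 9, 23, 26, 24, 36, 39], pivot at index 3


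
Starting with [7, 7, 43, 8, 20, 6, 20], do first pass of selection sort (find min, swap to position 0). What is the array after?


After one pass: [6, 7, 43, 8, 20, 7, 20]


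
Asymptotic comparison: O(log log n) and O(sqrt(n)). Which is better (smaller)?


double-logarithmic grows slower than sublinear
O(log log n) is asymptotically smaller; O(sqrt(n)) grows faster


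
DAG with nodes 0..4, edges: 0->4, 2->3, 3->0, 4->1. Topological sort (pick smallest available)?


Kahn's algorithm, process smallest node first
Order: [2, 3, 0, 4, 1]


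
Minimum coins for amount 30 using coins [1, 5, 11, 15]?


dp[0]=0; dp[i]=1+min(dp[i-c] for c in coins)
...dp[25]=3, dp[26]=2, dp[27]=3, dp[28]=4, dp[29]=5, dp[30]=2
Minimum coins for 30 = 2


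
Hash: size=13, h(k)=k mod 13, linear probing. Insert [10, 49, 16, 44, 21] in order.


Insertions: 10->slot 10; 49->slot 11; 16->slot 3; 44->slot 5; 21->slot 8
Table: [None, None, None, 16, None, 44, None, None, 21, None, 10, 49, None]


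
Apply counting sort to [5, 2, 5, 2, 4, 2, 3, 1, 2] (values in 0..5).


Count array: [0, 1, 4, 1, 1, 2]
Reconstruct: [1, 2, 2, 2, 2, 3, 4, 5, 5]


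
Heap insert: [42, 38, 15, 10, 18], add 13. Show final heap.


Append 13: [42, 38, 15, 10, 18, 13]
Bubble up: no swaps needed
Result: [42, 38, 15, 10, 18, 13]


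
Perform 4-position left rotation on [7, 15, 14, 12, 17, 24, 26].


Left rotate by 4: [17, 24, 26, 7, 15, 14, 12]


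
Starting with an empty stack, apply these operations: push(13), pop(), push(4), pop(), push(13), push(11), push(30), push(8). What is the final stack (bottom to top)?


push(13) -> [13]
pop() returns 13 -> []
push(4) -> [4]
pop() returns 4 -> []
push(13) -> [13]
push(11) -> [13, 11]
push(30) -> [13, 11, 30]
push(8) -> [13, 11, 30, 8]
Final stack (bottom to top): [13, 11, 30, 8]


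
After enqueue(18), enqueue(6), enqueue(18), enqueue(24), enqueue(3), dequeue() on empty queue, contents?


enqueue(18) -> [18]
enqueue(6) -> [18, 6]
enqueue(18) -> [18, 6, 18]
enqueue(24) -> [18, 6, 18, 24]
enqueue(3) -> [18, 6, 18, 24, 3]
dequeue() returns 18 -> [6, 18, 24, 3]
Final queue (front to back): [6, 18, 24, 3]


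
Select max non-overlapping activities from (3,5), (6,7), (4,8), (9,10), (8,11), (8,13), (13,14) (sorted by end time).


Greedy: pick earliest-ending, then skip overlaps.
Selected (4 activities): [(3, 5), (6, 7), (9, 10), (13, 14)]


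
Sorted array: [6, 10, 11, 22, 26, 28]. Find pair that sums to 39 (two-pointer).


Two pointers: lo=0, hi=5
Found pair: (11, 28) summing to 39


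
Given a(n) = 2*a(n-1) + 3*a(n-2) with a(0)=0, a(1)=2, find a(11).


Build bottom-up:
...a(9)=9842, a(10)=29524, a(11)=2*29524+3*9842=88574


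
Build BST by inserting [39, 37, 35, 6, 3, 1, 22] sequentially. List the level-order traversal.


Root = 39; build tree by BST insertion.
Level-Order traversal: [39, 37, 35, 6, 3, 22, 1]


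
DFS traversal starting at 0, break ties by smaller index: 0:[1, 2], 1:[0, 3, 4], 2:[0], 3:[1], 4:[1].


DFS stack-based: start with [0]
Visit order: [0, 1, 3, 4, 2]


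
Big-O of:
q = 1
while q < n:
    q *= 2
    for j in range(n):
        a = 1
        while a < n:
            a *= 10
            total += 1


Per nesting level: O(log n) * O(n) * O(log n) = O(n (log n)^2)
Complexity: O(n (log n)^2)


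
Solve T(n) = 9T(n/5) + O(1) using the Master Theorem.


a=9, b=5, c=0. log_5(9)=1.365 > c=0. Case 1: O(n^log_b(a)) = O(n^1.365)
Complexity: O(n^1.365)


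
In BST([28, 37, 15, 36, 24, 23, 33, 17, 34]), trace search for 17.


BST root = 28
Search for 17: compare at each node
Path: [28, 15, 24, 23, 17]


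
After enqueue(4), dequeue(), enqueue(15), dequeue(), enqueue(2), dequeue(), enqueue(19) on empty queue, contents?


enqueue(4) -> [4]
dequeue() returns 4 -> []
enqueue(15) -> [15]
dequeue() returns 15 -> []
enqueue(2) -> [2]
dequeue() returns 2 -> []
enqueue(19) -> [19]
Final queue (front to back): [19]


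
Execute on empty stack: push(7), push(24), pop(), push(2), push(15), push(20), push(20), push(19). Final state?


push(7) -> [7]
push(24) -> [7, 24]
pop() returns 24 -> [7]
push(2) -> [7, 2]
push(15) -> [7, 2, 15]
push(20) -> [7, 2, 15, 20]
push(20) -> [7, 2, 15, 20, 20]
push(19) -> [7, 2, 15, 20, 20, 19]
Final stack (bottom to top): [7, 2, 15, 20, 20, 19]


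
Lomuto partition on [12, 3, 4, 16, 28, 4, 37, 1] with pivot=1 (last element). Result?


Elements <= 1 go left of pivot.
Result: [1, 3, 4, 16, 28, 4, 37, 12], pivot at index 0


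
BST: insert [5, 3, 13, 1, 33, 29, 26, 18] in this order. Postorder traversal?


Root = 5; build tree by BST insertion.
Postorder traversal: [1, 3, 18, 26, 29, 33, 13, 5]


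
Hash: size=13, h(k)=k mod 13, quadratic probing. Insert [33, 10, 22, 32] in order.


Insertions: 33->slot 7; 10->slot 10; 22->slot 9; 32->slot 6
Table: [None, None, None, None, None, None, 32, 33, None, 22, 10, None, None]


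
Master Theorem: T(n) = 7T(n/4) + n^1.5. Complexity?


a=7, b=4, c=1.5. log_4(7)=1.404 < c=1.5. Case 3: O(n^c) = O(n^1.500)
Complexity: O(n^1.500)


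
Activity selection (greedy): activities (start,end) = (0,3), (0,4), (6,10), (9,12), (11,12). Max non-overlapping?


Greedy: pick earliest-ending, then skip overlaps.
Selected (3 activities): [(0, 3), (6, 10), (11, 12)]


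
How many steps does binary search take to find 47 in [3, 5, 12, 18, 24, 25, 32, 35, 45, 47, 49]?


Search for 47:
[0,10] mid=5 arr[5]=25
[6,10] mid=8 arr[8]=45
[9,10] mid=9 arr[9]=47
Total: 3 comparisons


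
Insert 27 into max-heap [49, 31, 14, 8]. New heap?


Append 27: [49, 31, 14, 8, 27]
Bubble up: no swaps needed
Result: [49, 31, 14, 8, 27]


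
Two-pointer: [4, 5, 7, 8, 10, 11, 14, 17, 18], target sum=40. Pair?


Two pointers: lo=0, hi=8
No pair sums to 40


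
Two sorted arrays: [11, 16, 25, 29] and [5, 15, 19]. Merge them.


Compare heads, take smaller each step.
Merged: [5, 11, 15, 16, 19, 25, 29]


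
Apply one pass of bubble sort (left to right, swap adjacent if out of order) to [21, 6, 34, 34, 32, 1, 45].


After one pass: [6, 21, 34, 32, 1, 34, 45]


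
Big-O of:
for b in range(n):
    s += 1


Per nesting level: O(n) = O(n)
Complexity: O(n)


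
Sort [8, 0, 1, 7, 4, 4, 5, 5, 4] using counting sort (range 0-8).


Count array: [1, 1, 0, 0, 3, 2, 0, 1, 1]
Reconstruct: [0, 1, 4, 4, 4, 5, 5, 7, 8]


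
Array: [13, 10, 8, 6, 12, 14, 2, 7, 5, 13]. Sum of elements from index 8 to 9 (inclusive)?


Prefix sums: [0, 13, 23, 31, 37, 49, 63, 65, 72, 77, 90]
Sum[8..9] = prefix[10] - prefix[8] = 90 - 72 = 18


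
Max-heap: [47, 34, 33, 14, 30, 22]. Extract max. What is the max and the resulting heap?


Max = 47
Replace root with last, heapify down
Resulting heap: [34, 30, 33, 14, 22]


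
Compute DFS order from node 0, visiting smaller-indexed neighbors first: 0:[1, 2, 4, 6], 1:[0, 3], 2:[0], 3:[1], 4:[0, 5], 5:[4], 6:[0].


DFS stack-based: start with [0]
Visit order: [0, 1, 3, 2, 4, 5, 6]


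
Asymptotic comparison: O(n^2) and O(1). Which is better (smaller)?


constant grows slower than quadratic
O(1) is asymptotically smaller; O(n^2) grows faster


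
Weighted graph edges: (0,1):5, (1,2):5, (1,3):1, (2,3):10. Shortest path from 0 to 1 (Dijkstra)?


Dijkstra from 0:
Distances: {0: 0, 1: 5, 2: 10, 3: 6}
Shortest distance to 1 = 5, path = [0, 1]


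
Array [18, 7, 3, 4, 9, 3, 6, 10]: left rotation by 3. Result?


Left rotate by 3: [4, 9, 3, 6, 10, 18, 7, 3]


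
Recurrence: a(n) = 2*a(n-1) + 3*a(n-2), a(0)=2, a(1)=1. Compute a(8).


Build bottom-up:
...a(6)=548, a(7)=1639, a(8)=2*1639+3*548=4922


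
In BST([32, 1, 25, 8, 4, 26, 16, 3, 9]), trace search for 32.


BST root = 32
Search for 32: compare at each node
Path: [32]


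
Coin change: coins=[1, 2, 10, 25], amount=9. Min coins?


dp[0]=0; dp[i]=1+min(dp[i-c] for c in coins)
...dp[4]=2, dp[5]=3, dp[6]=3, dp[7]=4, dp[8]=4, dp[9]=5
Minimum coins for 9 = 5


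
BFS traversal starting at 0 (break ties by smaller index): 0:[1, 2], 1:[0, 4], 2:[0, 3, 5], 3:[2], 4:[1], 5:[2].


BFS queue: start with [0]
Visit order: [0, 1, 2, 4, 3, 5]


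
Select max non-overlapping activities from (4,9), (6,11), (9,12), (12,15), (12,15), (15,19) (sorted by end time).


Greedy: pick earliest-ending, then skip overlaps.
Selected (4 activities): [(4, 9), (9, 12), (12, 15), (15, 19)]


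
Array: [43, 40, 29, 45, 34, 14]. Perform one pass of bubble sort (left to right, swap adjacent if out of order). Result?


After one pass: [40, 29, 43, 34, 14, 45]


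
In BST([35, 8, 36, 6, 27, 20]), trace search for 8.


BST root = 35
Search for 8: compare at each node
Path: [35, 8]


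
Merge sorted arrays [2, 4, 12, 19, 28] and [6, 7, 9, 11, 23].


Compare heads, take smaller each step.
Merged: [2, 4, 6, 7, 9, 11, 12, 19, 23, 28]


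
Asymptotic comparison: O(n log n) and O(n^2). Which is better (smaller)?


linearithmic grows slower than quadratic
O(n log n) is asymptotically smaller; O(n^2) grows faster


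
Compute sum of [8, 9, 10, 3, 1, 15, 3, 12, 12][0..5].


Prefix sums: [0, 8, 17, 27, 30, 31, 46, 49, 61, 73]
Sum[0..5] = prefix[6] - prefix[0] = 46 - 0 = 46


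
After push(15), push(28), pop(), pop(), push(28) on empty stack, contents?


push(15) -> [15]
push(28) -> [15, 28]
pop() returns 28 -> [15]
pop() returns 15 -> []
push(28) -> [28]
Final stack (bottom to top): [28]


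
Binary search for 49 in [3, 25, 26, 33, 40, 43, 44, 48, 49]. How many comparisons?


Search for 49:
[0,8] mid=4 arr[4]=40
[5,8] mid=6 arr[6]=44
[7,8] mid=7 arr[7]=48
[8,8] mid=8 arr[8]=49
Total: 4 comparisons


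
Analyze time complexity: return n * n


Analysis: constant-time operation, no loop
Complexity: O(1)


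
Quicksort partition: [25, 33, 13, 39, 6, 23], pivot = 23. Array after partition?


Elements <= 23 go left of pivot.
Result: [13, 6, 23, 39, 33, 25], pivot at index 2


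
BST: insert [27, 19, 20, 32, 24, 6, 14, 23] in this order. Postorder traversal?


Root = 27; build tree by BST insertion.
Postorder traversal: [14, 6, 23, 24, 20, 19, 32, 27]


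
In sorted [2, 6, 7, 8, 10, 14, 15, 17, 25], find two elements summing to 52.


Two pointers: lo=0, hi=8
No pair sums to 52


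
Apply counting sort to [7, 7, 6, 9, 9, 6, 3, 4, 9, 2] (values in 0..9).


Count array: [0, 0, 1, 1, 1, 0, 2, 2, 0, 3]
Reconstruct: [2, 3, 4, 6, 6, 7, 7, 9, 9, 9]


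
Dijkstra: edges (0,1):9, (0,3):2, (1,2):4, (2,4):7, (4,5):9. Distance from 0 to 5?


Dijkstra from 0:
Distances: {0: 0, 1: 9, 2: 13, 3: 2, 4: 20, 5: 29}
Shortest distance to 5 = 29, path = [0, 1, 2, 4, 5]


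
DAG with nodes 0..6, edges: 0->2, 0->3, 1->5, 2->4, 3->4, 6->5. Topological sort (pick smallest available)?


Kahn's algorithm, process smallest node first
Order: [0, 1, 2, 3, 4, 6, 5]


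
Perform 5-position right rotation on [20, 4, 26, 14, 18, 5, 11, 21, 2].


Right rotate by 5: [18, 5, 11, 21, 2, 20, 4, 26, 14]


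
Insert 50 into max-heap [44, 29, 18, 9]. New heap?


Append 50: [44, 29, 18, 9, 50]
Bubble up: swap idx 4(50) with idx 1(29); swap idx 1(50) with idx 0(44)
Result: [50, 44, 18, 9, 29]


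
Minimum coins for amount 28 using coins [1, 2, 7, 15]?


dp[0]=0; dp[i]=1+min(dp[i-c] for c in coins)
...dp[23]=3, dp[24]=3, dp[25]=4, dp[26]=4, dp[27]=5, dp[28]=4
Minimum coins for 28 = 4


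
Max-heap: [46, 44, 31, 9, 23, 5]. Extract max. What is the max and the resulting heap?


Max = 46
Replace root with last, heapify down
Resulting heap: [44, 23, 31, 9, 5]


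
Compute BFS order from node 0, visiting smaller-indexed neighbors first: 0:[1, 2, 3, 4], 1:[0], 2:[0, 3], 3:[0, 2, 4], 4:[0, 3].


BFS queue: start with [0]
Visit order: [0, 1, 2, 3, 4]


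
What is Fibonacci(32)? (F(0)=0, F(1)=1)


F(n)=F(n-1)+F(n-2)
...F(30)=832040, F(31)=1346269, F(32)=2178309


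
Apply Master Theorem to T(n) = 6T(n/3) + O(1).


a=6, b=3, c=0. log_3(6)=1.631 > c=0. Case 1: O(n^log_b(a)) = O(n^1.631)
Complexity: O(n^1.631)


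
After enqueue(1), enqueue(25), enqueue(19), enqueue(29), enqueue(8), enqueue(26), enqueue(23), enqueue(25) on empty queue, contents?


enqueue(1) -> [1]
enqueue(25) -> [1, 25]
enqueue(19) -> [1, 25, 19]
enqueue(29) -> [1, 25, 19, 29]
enqueue(8) -> [1, 25, 19, 29, 8]
enqueue(26) -> [1, 25, 19, 29, 8, 26]
enqueue(23) -> [1, 25, 19, 29, 8, 26, 23]
enqueue(25) -> [1, 25, 19, 29, 8, 26, 23, 25]
Final queue (front to back): [1, 25, 19, 29, 8, 26, 23, 25]


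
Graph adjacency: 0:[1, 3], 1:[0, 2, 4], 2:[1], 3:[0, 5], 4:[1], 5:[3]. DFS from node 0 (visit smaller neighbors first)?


DFS stack-based: start with [0]
Visit order: [0, 1, 2, 4, 3, 5]


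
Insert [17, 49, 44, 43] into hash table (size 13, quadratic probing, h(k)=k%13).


Insertions: 17->slot 4; 49->slot 10; 44->slot 5; 43->slot 8
Table: [None, None, None, None, 17, 44, None, None, 43, None, 49, None, None]


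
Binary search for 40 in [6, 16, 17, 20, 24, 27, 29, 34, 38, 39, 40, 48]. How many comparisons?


Search for 40:
[0,11] mid=5 arr[5]=27
[6,11] mid=8 arr[8]=38
[9,11] mid=10 arr[10]=40
Total: 3 comparisons


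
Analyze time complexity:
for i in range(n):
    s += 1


Per nesting level: O(n) = O(n)
Complexity: O(n)


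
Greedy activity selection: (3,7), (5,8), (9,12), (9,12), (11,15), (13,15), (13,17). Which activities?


Greedy: pick earliest-ending, then skip overlaps.
Selected (3 activities): [(3, 7), (9, 12), (13, 15)]


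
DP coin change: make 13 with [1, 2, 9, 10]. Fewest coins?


dp[0]=0; dp[i]=1+min(dp[i-c] for c in coins)
...dp[8]=4, dp[9]=1, dp[10]=1, dp[11]=2, dp[12]=2, dp[13]=3
Minimum coins for 13 = 3


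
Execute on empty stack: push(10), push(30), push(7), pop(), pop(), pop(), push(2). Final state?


push(10) -> [10]
push(30) -> [10, 30]
push(7) -> [10, 30, 7]
pop() returns 7 -> [10, 30]
pop() returns 30 -> [10]
pop() returns 10 -> []
push(2) -> [2]
Final stack (bottom to top): [2]


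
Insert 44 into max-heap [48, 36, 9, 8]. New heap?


Append 44: [48, 36, 9, 8, 44]
Bubble up: swap idx 4(44) with idx 1(36)
Result: [48, 44, 9, 8, 36]


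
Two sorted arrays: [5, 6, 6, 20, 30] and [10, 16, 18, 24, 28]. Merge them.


Compare heads, take smaller each step.
Merged: [5, 6, 6, 10, 16, 18, 20, 24, 28, 30]


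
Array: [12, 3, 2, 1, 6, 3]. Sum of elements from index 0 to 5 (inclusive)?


Prefix sums: [0, 12, 15, 17, 18, 24, 27]
Sum[0..5] = prefix[6] - prefix[0] = 27 - 0 = 27


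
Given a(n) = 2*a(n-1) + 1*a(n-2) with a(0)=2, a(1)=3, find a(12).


Build bottom-up:
...a(10)=9104, a(11)=21979, a(12)=2*21979+1*9104=53062


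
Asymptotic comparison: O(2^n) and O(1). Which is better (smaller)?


constant grows slower than exponential
O(1) is asymptotically smaller; O(2^n) grows faster


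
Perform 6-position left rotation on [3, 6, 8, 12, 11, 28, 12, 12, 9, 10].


Left rotate by 6: [12, 12, 9, 10, 3, 6, 8, 12, 11, 28]


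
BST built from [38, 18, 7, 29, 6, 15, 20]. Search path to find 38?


BST root = 38
Search for 38: compare at each node
Path: [38]


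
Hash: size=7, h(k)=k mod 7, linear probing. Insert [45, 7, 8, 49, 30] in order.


Insertions: 45->slot 3; 7->slot 0; 8->slot 1; 49->slot 2; 30->slot 4
Table: [7, 8, 49, 45, 30, None, None]


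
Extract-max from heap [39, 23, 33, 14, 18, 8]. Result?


Max = 39
Replace root with last, heapify down
Resulting heap: [33, 23, 8, 14, 18]


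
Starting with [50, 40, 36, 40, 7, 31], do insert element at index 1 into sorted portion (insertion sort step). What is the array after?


After one pass: [40, 50, 36, 40, 7, 31]


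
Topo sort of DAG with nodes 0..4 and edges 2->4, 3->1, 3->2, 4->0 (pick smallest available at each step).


Kahn's algorithm, process smallest node first
Order: [3, 1, 2, 4, 0]


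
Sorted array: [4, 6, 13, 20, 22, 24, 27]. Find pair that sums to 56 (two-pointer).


Two pointers: lo=0, hi=6
No pair sums to 56


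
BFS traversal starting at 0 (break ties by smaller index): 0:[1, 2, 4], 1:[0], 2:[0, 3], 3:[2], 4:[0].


BFS queue: start with [0]
Visit order: [0, 1, 2, 4, 3]


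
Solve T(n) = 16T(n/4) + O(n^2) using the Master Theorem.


a=16, b=4, c=2. log_4(16)=2 = c=2. Case 2: O(n^c log n) = O(n^2 log n)
Complexity: O(n^2 log n)


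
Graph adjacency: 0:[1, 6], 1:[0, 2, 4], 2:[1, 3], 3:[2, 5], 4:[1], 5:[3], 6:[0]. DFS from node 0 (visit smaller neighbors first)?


DFS stack-based: start with [0]
Visit order: [0, 1, 2, 3, 5, 4, 6]


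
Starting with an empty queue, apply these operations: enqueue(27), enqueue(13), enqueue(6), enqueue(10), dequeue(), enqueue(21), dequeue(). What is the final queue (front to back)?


enqueue(27) -> [27]
enqueue(13) -> [27, 13]
enqueue(6) -> [27, 13, 6]
enqueue(10) -> [27, 13, 6, 10]
dequeue() returns 27 -> [13, 6, 10]
enqueue(21) -> [13, 6, 10, 21]
dequeue() returns 13 -> [6, 10, 21]
Final queue (front to back): [6, 10, 21]


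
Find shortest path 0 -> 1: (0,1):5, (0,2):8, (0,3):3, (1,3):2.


Dijkstra from 0:
Distances: {0: 0, 1: 5, 2: 8, 3: 3}
Shortest distance to 1 = 5, path = [0, 1]


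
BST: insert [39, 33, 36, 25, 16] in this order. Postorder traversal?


Root = 39; build tree by BST insertion.
Postorder traversal: [16, 25, 36, 33, 39]


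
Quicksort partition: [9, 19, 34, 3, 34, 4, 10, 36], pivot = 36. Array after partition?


Elements <= 36 go left of pivot.
Result: [9, 19, 34, 3, 34, 4, 10, 36], pivot at index 7


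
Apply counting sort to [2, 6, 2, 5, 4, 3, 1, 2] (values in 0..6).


Count array: [0, 1, 3, 1, 1, 1, 1]
Reconstruct: [1, 2, 2, 2, 3, 4, 5, 6]


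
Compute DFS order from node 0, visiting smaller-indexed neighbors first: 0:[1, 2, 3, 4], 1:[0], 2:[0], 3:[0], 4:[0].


DFS stack-based: start with [0]
Visit order: [0, 1, 2, 3, 4]


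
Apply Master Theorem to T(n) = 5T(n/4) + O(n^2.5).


a=5, b=4, c=2.5. log_4(5)=1.161 < c=2.5. Case 3: O(n^c) = O(n^2.500)
Complexity: O(n^2.500)


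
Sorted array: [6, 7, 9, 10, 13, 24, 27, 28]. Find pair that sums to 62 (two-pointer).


Two pointers: lo=0, hi=7
No pair sums to 62


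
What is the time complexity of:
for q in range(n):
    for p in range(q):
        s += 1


Per nesting level: O(n) * O(n) [triangular over q] = O(n^2)
Complexity: O(n^2)


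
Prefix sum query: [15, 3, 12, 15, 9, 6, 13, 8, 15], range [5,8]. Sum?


Prefix sums: [0, 15, 18, 30, 45, 54, 60, 73, 81, 96]
Sum[5..8] = prefix[9] - prefix[5] = 96 - 54 = 42


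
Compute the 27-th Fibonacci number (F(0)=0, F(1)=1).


F(n)=F(n-1)+F(n-2)
...F(25)=75025, F(26)=121393, F(27)=196418


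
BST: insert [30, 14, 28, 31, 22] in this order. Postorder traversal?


Root = 30; build tree by BST insertion.
Postorder traversal: [22, 28, 14, 31, 30]


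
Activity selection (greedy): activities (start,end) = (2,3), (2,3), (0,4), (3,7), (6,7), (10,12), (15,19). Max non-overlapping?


Greedy: pick earliest-ending, then skip overlaps.
Selected (4 activities): [(2, 3), (3, 7), (10, 12), (15, 19)]


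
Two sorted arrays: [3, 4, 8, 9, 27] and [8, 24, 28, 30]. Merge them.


Compare heads, take smaller each step.
Merged: [3, 4, 8, 8, 9, 24, 27, 28, 30]


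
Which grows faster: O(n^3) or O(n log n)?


linearithmic grows slower than cubic
O(n log n) is asymptotically smaller; O(n^3) grows faster
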